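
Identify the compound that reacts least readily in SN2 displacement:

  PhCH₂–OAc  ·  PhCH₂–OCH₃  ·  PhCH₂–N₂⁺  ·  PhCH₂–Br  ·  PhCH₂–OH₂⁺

PhCH₂–OCH₃

The skeletons are identical, so relative rate is governed entirely by leaving-group ability.
The more stable X⁻ (or X) is on its own — i.e. the weaker a base it is — the better a leaving group it makes.
PhCH₂–N₂⁺ loses N₂: no meaningful conjugate acid; N₂ departs as an exceptionally stable neutral molecule
PhCH₂–Br loses Br⁻: pKₐ(HBr) ≈ -9
PhCH₂–OH₂⁺ loses H₂O: pKₐ(H₃O⁺) ≈ -1.7
PhCH₂–OAc loses AcO⁻: pKₐ(CH₃COOH) ≈ 4.8
PhCH₂–OCH₃ loses CH₃O⁻: pKₐ(CH₃OH) ≈ 15.5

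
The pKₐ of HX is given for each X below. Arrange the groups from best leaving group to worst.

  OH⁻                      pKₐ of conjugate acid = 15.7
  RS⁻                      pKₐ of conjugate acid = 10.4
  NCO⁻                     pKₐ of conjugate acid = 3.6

NCO⁻ > RS⁻ > OH⁻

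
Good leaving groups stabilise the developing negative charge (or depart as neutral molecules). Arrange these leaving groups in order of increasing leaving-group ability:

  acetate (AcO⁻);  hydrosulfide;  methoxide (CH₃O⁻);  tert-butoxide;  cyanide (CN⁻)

tert-butoxide < methoxide (CH₃O⁻) < cyanide (CN⁻) < hydrosulfide < acetate (AcO⁻)

The more stable X⁻ (or X) is on its own — i.e. the weaker a base it is — the better a leaving group it makes.
acetate (AcO⁻): pKₐ(CH₃COOH) ≈ 4.8
hydrosulfide: pKₐ(H₂S) ≈ 7
cyanide (CN⁻): pKₐ(HCN) ≈ 9.2
methoxide (CH₃O⁻): pKₐ(CH₃OH) ≈ 15.5
tert-butoxide: pKₐ(t-BuOH) ≈ 18
Reversing gives the worst-to-best order requested.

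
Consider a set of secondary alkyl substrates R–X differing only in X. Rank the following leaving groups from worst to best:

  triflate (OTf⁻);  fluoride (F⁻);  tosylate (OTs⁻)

Rank by basicity of the departing species: weakest base leaves most easily.
triflate (OTf⁻): pKₐ(CF₃SO₃H (triflic acid)) ≈ -14 — charge spread over three oxygens and a CF₃ group; the premier leaving group in synthesis
tosylate (OTs⁻): pKₐ(p-CH₃C₆H₄SO₃H (TsOH)) ≈ -2.8
fluoride (F⁻): pKₐ(HF) ≈ 3.2 — small and strongly basic; the poor halide leaving group
Listed from poorest to best leaving group as asked.

fluoride (F⁻) < tosylate (OTs⁻) < triflate (OTf⁻)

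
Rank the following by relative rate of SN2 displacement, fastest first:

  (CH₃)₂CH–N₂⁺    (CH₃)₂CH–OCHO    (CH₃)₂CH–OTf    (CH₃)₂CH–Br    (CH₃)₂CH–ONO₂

Same R in every case — rank the leaving groups.
Rank by basicity of the departing species: weakest base leaves most easily.
(CH₃)₂CH–N₂⁺ loses N₂: no meaningful conjugate acid; N₂ departs as an exceptionally stable neutral molecule
(CH₃)₂CH–OTf loses OTf⁻: pKₐ(CF₃SO₃H (triflic acid)) ≈ -14
(CH₃)₂CH–Br loses Br⁻: pKₐ(HBr) ≈ -9
(CH₃)₂CH–ONO₂ loses NO₃⁻: pKₐ(HNO₃) ≈ -1.3
(CH₃)₂CH–OCHO loses HCOO⁻: pKₐ(HCOOH) ≈ 3.8

(CH₃)₂CH–N₂⁺ > (CH₃)₂CH–OTf > (CH₃)₂CH–Br > (CH₃)₂CH–ONO₂ > (CH₃)₂CH–OCHO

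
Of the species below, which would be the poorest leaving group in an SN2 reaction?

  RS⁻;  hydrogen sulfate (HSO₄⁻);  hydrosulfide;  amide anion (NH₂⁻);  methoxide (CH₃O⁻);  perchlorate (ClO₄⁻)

perchlorate (ClO₄⁻): pKₐ(HClO₄) ≈ -10
hydrogen sulfate (HSO₄⁻): pKₐ(H₂SO₄) ≈ -3
hydrosulfide: pKₐ(H₂S) ≈ 7
RS⁻: pKₐ(RSH (a thiol)) ≈ 10.5
methoxide (CH₃O⁻): pKₐ(CH₃OH) ≈ 15.5
amide anion (NH₂⁻): pKₐ(NH₃) ≈ 38

amide anion (NH₂⁻)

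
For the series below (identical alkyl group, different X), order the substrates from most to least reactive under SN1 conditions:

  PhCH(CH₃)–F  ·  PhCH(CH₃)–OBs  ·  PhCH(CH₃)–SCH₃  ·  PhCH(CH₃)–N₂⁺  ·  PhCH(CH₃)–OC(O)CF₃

PhCH(CH₃)–N₂⁺ > PhCH(CH₃)–OBs > PhCH(CH₃)–OC(O)CF₃ > PhCH(CH₃)–F > PhCH(CH₃)–SCH₃

With the same alkyl group throughout, only the leaving group differentiates the rates.
Leaving-group ability tracks the stability of the departed species; conjugate-acid pKₐ is the usual yardstick (lower pKₐ → better LG).
PhCH(CH₃)–N₂⁺ loses N₂: no meaningful conjugate acid; N₂ departs as an exceptionally stable neutral molecule
PhCH(CH₃)–OBs loses OBs⁻: pKₐ(p-BrC₆H₄SO₃H) ≈ -2.8
PhCH(CH₃)–OC(O)CF₃ loses CF₃COO⁻: pKₐ(CF₃COOH) ≈ 0.2
PhCH(CH₃)–F loses F⁻: pKₐ(HF) ≈ 3.2
PhCH(CH₃)–SCH₃ loses RS⁻: pKₐ(RSH (a thiol)) ≈ 10.5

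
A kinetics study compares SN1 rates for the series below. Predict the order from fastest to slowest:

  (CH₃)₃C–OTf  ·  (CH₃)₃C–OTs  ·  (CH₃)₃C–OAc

Identical carbon frameworks mean the comparison reduces to leaving-group quality.
The more stable X⁻ (or X) is on its own — i.e. the weaker a base it is — the better a leaving group it makes.
(CH₃)₃C–OTf loses OTf⁻: pKₐ(CF₃SO₃H (triflic acid)) ≈ -14
(CH₃)₃C–OTs loses OTs⁻: pKₐ(p-CH₃C₆H₄SO₃H (TsOH)) ≈ -2.8
(CH₃)₃C–OAc loses AcO⁻: pKₐ(CH₃COOH) ≈ 4.8

(CH₃)₃C–OTf > (CH₃)₃C–OTs > (CH₃)₃C–OAc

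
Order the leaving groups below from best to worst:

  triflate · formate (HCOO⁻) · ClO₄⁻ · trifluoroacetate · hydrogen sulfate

triflate: pKₐ(CF₃SO₃H (triflic acid)) ≈ -14
ClO₄⁻: pKₐ(HClO₄) ≈ -10 — extremely weak base; rarely used for safety reasons
hydrogen sulfate: pKₐ(H₂SO₄) ≈ -3
trifluoroacetate: pKₐ(CF₃COOH) ≈ 0.2 — strongly electron-withdrawing CF₃ stabilises the carboxylate
formate (HCOO⁻): pKₐ(HCOOH) ≈ 3.8

triflate > ClO₄⁻ > hydrogen sulfate > trifluoroacetate > formate (HCOO⁻)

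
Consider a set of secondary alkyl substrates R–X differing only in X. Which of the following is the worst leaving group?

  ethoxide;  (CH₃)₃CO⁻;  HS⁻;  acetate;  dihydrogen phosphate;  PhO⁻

(CH₃)₃CO⁻

The more stable X⁻ (or X) is on its own — i.e. the weaker a base it is — the better a leaving group it makes.
dihydrogen phosphate: pKₐ(H₃PO₄) ≈ 2.1
acetate: pKₐ(CH₃COOH) ≈ 4.8
HS⁻: pKₐ(H₂S) ≈ 7
PhO⁻: pKₐ(C₆H₅OH (phenol)) ≈ 10
ethoxide: pKₐ(CH₃CH₂OH) ≈ 16
(CH₃)₃CO⁻: pKₐ(t-BuOH) ≈ 18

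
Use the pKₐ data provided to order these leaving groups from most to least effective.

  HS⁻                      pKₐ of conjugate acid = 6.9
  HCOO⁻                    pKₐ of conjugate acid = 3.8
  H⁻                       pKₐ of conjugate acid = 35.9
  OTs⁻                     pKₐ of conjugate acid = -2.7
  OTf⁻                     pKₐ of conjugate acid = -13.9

OTf⁻ > OTs⁻ > HCOO⁻ > HS⁻ > H⁻

Lower conjugate-acid pKₐ ⇒ weaker base ⇒ better leaving group.
Sorting by the given values: OTf⁻ (-13.9), OTs⁻ (-2.7), HCOO⁻ (3.8), HS⁻ (6.9), H⁻ (35.9).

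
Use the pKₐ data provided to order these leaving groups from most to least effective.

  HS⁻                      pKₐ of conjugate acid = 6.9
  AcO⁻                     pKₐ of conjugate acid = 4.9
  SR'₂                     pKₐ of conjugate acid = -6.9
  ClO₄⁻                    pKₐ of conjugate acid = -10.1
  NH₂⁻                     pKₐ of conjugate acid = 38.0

ClO₄⁻ > SR'₂ > AcO⁻ > HS⁻ > NH₂⁻

Lower conjugate-acid pKₐ ⇒ weaker base ⇒ better leaving group.
Sorting by the given values: ClO₄⁻ (-10.1), SR'₂ (-6.9), AcO⁻ (4.9), HS⁻ (6.9), NH₂⁻ (38.0).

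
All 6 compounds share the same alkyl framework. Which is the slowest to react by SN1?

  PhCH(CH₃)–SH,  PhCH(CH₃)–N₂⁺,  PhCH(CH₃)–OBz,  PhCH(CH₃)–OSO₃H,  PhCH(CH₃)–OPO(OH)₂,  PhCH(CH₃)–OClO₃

PhCH(CH₃)–SH

Identical carbon frameworks mean the comparison reduces to leaving-group quality.
A good leaving group is a weak base: the lower the pKₐ of its conjugate acid, the more readily it departs.
PhCH(CH₃)–N₂⁺ loses N₂: no meaningful conjugate acid; N₂ departs as an exceptionally stable neutral molecule
PhCH(CH₃)–OClO₃ loses ClO₄⁻: pKₐ(HClO₄) ≈ -10
PhCH(CH₃)–OSO₃H loses HSO₄⁻: pKₐ(H₂SO₄) ≈ -3
PhCH(CH₃)–OPO(OH)₂ loses H₂PO₄⁻: pKₐ(H₃PO₄) ≈ 2.1
PhCH(CH₃)–OBz loses PhCOO⁻: pKₐ(C₆H₅COOH) ≈ 4.2
PhCH(CH₃)–SH loses HS⁻: pKₐ(H₂S) ≈ 7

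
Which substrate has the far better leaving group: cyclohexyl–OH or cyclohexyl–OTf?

cyclohexyl–OTf

From cyclohexyl–OH the departing group would be OH⁻ (pKₐ(H₂O) ≈ 15.7). Strong base; essentially never leaves without prior activation.
From cyclohexyl–OTf the leaving group is OTf⁻ (pKₐ(CF₃SO₃H (triflic acid)) ≈ -14). Charge spread over three oxygens and a CF₃ group; the premier leaving group in synthesis.
(In practice cyclohexyl–OTf is made from cyclohexyl–OH by treatment with Tf₂O / 2,6-lutidine, converting the hydroxyl into a triflate.)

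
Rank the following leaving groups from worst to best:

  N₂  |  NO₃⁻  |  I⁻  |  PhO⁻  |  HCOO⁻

PhO⁻ < HCOO⁻ < NO₃⁻ < I⁻ < N₂

Leaving-group ability tracks the stability of the departed species; conjugate-acid pKₐ is the usual yardstick (lower pKₐ → better LG).
N₂: no meaningful conjugate acid; N₂ departs as an exceptionally stable neutral molecule
I⁻: pKₐ(HI) ≈ -10
NO₃⁻: pKₐ(HNO₃) ≈ -1.3
HCOO⁻: pKₐ(HCOOH) ≈ 3.8
PhO⁻: pKₐ(C₆H₅OH (phenol)) ≈ 10
Reversing gives the worst-to-best order requested.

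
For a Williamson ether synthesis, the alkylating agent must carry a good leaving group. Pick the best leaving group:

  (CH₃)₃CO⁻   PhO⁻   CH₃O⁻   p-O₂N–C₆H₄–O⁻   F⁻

F⁻: pKₐ(HF) ≈ 3.2
p-O₂N–C₆H₄–O⁻: pKₐ(p-nitrophenol) ≈ 7.2
PhO⁻: pKₐ(C₆H₅OH (phenol)) ≈ 10
CH₃O⁻: pKₐ(CH₃OH) ≈ 15.5
(CH₃)₃CO⁻: pKₐ(t-BuOH) ≈ 18

F⁻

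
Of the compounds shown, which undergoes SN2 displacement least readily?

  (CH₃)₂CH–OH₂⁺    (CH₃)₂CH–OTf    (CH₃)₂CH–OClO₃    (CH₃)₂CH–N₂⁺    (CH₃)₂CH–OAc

Same R in every case — rank the leaving groups.
Leaving-group ability tracks the stability of the departed species; conjugate-acid pKₐ is the usual yardstick (lower pKₐ → better LG).
(CH₃)₂CH–N₂⁺ loses N₂: no meaningful conjugate acid; N₂ departs as an exceptionally stable neutral molecule
(CH₃)₂CH–OTf loses OTf⁻: pKₐ(CF₃SO₃H (triflic acid)) ≈ -14
(CH₃)₂CH–OClO₃ loses ClO₄⁻: pKₐ(HClO₄) ≈ -10
(CH₃)₂CH–OH₂⁺ loses H₂O: pKₐ(H₃O⁺) ≈ -1.7
(CH₃)₂CH–OAc loses AcO⁻: pKₐ(CH₃COOH) ≈ 4.8

(CH₃)₂CH–OAc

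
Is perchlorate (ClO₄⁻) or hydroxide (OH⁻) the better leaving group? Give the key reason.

perchlorate (ClO₄⁻) is the better leaving group.
pKₐ(HClO₄) ≈ -10 versus pKₐ(H₂O) ≈ 15.7: perchlorate (ClO₄⁻) is the much weaker base.
Extremely weak base; rarely used for safety reasons.

perchlorate (ClO₄⁻)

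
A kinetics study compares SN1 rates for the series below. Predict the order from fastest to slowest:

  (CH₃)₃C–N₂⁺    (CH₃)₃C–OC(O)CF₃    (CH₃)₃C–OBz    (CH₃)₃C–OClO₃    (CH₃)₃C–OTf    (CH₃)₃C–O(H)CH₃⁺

(CH₃)₃C–N₂⁺ > (CH₃)₃C–OTf > (CH₃)₃C–OClO₃ > (CH₃)₃C–O(H)CH₃⁺ > (CH₃)₃C–OC(O)CF₃ > (CH₃)₃C–OBz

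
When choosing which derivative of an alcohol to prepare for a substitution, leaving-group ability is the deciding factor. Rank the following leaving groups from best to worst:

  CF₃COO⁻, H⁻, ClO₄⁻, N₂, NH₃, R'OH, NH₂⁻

N₂ > ClO₄⁻ > R'OH > CF₃COO⁻ > NH₃ > H⁻ > NH₂⁻

Rank by basicity of the departing species: weakest base leaves most easily.
N₂: no meaningful conjugate acid; N₂ departs as an exceptionally stable neutral molecule
ClO₄⁻: pKₐ(HClO₄) ≈ -10 — extremely weak base; rarely used for safety reasons
R'OH: pKₐ(R'OH₂⁺) ≈ -2.4 — neutral; leaves from a protonated ether (an oxonium ion, R–O(H)R'⁺)
CF₃COO⁻: pKₐ(CF₃COOH) ≈ 0.2
NH₃: pKₐ(NH₄⁺) ≈ 9.2
H⁻: pKₐ(H₂) ≈ 36 — extremely strong base; leaves only in special hydride-transfer contexts
NH₂⁻: pKₐ(NH₃) ≈ 38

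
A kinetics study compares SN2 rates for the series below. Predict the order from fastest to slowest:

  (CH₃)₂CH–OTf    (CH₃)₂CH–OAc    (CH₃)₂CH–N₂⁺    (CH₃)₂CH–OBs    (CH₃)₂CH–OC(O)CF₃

Identical carbon frameworks mean the comparison reduces to leaving-group quality.
A good leaving group is a weak base: the lower the pKₐ of its conjugate acid, the more readily it departs.
(CH₃)₂CH–N₂⁺ loses N₂: no meaningful conjugate acid; N₂ departs as an exceptionally stable neutral molecule
(CH₃)₂CH–OTf loses OTf⁻: pKₐ(CF₃SO₃H (triflic acid)) ≈ -14
(CH₃)₂CH–OBs loses OBs⁻: pKₐ(p-BrC₆H₄SO₃H) ≈ -2.8
(CH₃)₂CH–OC(O)CF₃ loses CF₃COO⁻: pKₐ(CF₃COOH) ≈ 0.2
(CH₃)₂CH–OAc loses AcO⁻: pKₐ(CH₃COOH) ≈ 4.8

(CH₃)₂CH–N₂⁺ > (CH₃)₂CH–OTf > (CH₃)₂CH–OBs > (CH₃)₂CH–OC(O)CF₃ > (CH₃)₂CH–OAc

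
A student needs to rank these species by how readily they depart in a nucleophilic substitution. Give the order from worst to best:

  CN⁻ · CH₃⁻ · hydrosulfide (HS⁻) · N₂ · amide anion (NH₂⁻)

Leaving-group ability tracks the stability of the departed species; conjugate-acid pKₐ is the usual yardstick (lower pKₐ → better LG).
N₂: no meaningful conjugate acid; N₂ departs as an exceptionally stable neutral molecule
hydrosulfide (HS⁻): pKₐ(H₂S) ≈ 7
CN⁻: pKₐ(HCN) ≈ 9.2
amide anion (NH₂⁻): pKₐ(NH₃) ≈ 38
CH₃⁻: pKₐ(CH₄) ≈ 48
Reversing gives the worst-to-best order requested.

CH₃⁻ < amide anion (NH₂⁻) < CN⁻ < hydrosulfide (HS⁻) < N₂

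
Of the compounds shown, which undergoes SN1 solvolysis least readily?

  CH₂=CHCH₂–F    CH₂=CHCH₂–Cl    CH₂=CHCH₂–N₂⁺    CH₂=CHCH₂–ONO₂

CH₂=CHCH₂–F

With the same alkyl group throughout, only the leaving group differentiates the rates.
The more stable X⁻ (or X) is on its own — i.e. the weaker a base it is — the better a leaving group it makes.
CH₂=CHCH₂–N₂⁺ loses N₂: no meaningful conjugate acid; N₂ departs as an exceptionally stable neutral molecule
CH₂=CHCH₂–Cl loses Cl⁻: pKₐ(HCl) ≈ -7
CH₂=CHCH₂–ONO₂ loses NO₃⁻: pKₐ(HNO₃) ≈ -1.3
CH₂=CHCH₂–F loses F⁻: pKₐ(HF) ≈ 3.2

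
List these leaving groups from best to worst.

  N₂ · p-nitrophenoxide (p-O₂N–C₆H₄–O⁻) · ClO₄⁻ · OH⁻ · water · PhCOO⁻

N₂ > ClO₄⁻ > water > PhCOO⁻ > p-nitrophenoxide (p-O₂N–C₆H₄–O⁻) > OH⁻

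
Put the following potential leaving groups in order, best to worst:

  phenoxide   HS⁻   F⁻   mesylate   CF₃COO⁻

A good leaving group is a weak base: the lower the pKₐ of its conjugate acid, the more readily it departs.
mesylate: pKₐ(CH₃SO₃H (MsOH)) ≈ -1.9
CF₃COO⁻: pKₐ(CF₃COOH) ≈ 0.2
F⁻: pKₐ(HF) ≈ 3.2
HS⁻: pKₐ(H₂S) ≈ 7
phenoxide: pKₐ(C₆H₅OH (phenol)) ≈ 10

mesylate > CF₃COO⁻ > F⁻ > HS⁻ > phenoxide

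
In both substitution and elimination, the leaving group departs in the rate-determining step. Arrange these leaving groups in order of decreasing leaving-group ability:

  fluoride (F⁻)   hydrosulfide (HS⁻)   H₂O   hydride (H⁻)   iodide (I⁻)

A good leaving group is a weak base: the lower the pKₐ of its conjugate acid, the more readily it departs.
iodide (I⁻): pKₐ(HI) ≈ -10
H₂O: pKₐ(H₃O⁺) ≈ -1.7
fluoride (F⁻): pKₐ(HF) ≈ 3.2
hydrosulfide (HS⁻): pKₐ(H₂S) ≈ 7
hydride (H⁻): pKₐ(H₂) ≈ 36

iodide (I⁻) > H₂O > fluoride (F⁻) > hydrosulfide (HS⁻) > hydride (H⁻)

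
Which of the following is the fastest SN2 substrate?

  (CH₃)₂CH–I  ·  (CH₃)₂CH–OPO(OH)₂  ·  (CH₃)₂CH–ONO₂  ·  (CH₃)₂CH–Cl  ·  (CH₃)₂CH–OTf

(CH₃)₂CH–OTf

With the same alkyl group throughout, only the leaving group differentiates the rates.
Rank by basicity of the departing species: weakest base leaves most easily.
(CH₃)₂CH–OTf loses OTf⁻: pKₐ(CF₃SO₃H (triflic acid)) ≈ -14
(CH₃)₂CH–I loses I⁻: pKₐ(HI) ≈ -10
(CH₃)₂CH–Cl loses Cl⁻: pKₐ(HCl) ≈ -7
(CH₃)₂CH–ONO₂ loses NO₃⁻: pKₐ(HNO₃) ≈ -1.3
(CH₃)₂CH–OPO(OH)₂ loses H₂PO₄⁻: pKₐ(H₃PO₄) ≈ 2.1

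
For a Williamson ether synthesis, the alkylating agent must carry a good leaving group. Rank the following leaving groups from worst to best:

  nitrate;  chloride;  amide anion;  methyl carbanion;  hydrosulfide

The more stable X⁻ (or X) is on its own — i.e. the weaker a base it is — the better a leaving group it makes.
chloride: pKₐ(HCl) ≈ -7
nitrate: pKₐ(HNO₃) ≈ -1.3
hydrosulfide: pKₐ(H₂S) ≈ 7
amide anion: pKₐ(NH₃) ≈ 38 — extremely strong base; never a leaving group
methyl carbanion: pKₐ(CH₄) ≈ 48
Listed from poorest to best leaving group as asked.

methyl carbanion < amide anion < hydrosulfide < nitrate < chloride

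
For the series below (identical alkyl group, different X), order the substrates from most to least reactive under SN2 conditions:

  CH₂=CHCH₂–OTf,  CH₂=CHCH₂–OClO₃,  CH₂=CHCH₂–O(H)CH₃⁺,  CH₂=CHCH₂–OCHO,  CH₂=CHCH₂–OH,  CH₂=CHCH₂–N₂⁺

CH₂=CHCH₂–N₂⁺ > CH₂=CHCH₂–OTf > CH₂=CHCH₂–OClO₃ > CH₂=CHCH₂–O(H)CH₃⁺ > CH₂=CHCH₂–OCHO > CH₂=CHCH₂–OH

Same R in every case — rank the leaving groups.
Leaving-group ability tracks the stability of the departed species; conjugate-acid pKₐ is the usual yardstick (lower pKₐ → better LG).
CH₂=CHCH₂–N₂⁺ loses N₂: no meaningful conjugate acid; N₂ departs as an exceptionally stable neutral molecule
CH₂=CHCH₂–OTf loses OTf⁻: pKₐ(CF₃SO₃H (triflic acid)) ≈ -14
CH₂=CHCH₂–OClO₃ loses ClO₄⁻: pKₐ(HClO₄) ≈ -10
CH₂=CHCH₂–O(H)CH₃⁺ loses R'OH: pKₐ(R'OH₂⁺) ≈ -2.4
CH₂=CHCH₂–OCHO loses HCOO⁻: pKₐ(HCOOH) ≈ 3.8
CH₂=CHCH₂–OH loses OH⁻: pKₐ(H₂O) ≈ 15.7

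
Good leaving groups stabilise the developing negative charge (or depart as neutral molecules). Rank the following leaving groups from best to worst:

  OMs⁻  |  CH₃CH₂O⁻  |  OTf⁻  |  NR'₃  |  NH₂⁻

Rank by basicity of the departing species: weakest base leaves most easily.
OTf⁻: pKₐ(CF₃SO₃H (triflic acid)) ≈ -14
OMs⁻: pKₐ(CH₃SO₃H (MsOH)) ≈ -1.9
NR'₃: pKₐ(R'₃NH⁺) ≈ 10.7
CH₃CH₂O⁻: pKₐ(CH₃CH₂OH) ≈ 16
NH₂⁻: pKₐ(NH₃) ≈ 38

OTf⁻ > OMs⁻ > NR'₃ > CH₃CH₂O⁻ > NH₂⁻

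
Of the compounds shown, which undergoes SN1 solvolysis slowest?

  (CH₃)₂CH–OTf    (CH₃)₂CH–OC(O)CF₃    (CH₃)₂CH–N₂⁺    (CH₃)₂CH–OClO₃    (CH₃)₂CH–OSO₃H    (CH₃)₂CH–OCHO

Same R in every case — rank the leaving groups.
The more stable X⁻ (or X) is on its own — i.e. the weaker a base it is — the better a leaving group it makes.
(CH₃)₂CH–N₂⁺ loses N₂: no meaningful conjugate acid; N₂ departs as an exceptionally stable neutral molecule
(CH₃)₂CH–OTf loses OTf⁻: pKₐ(CF₃SO₃H (triflic acid)) ≈ -14
(CH₃)₂CH–OClO₃ loses ClO₄⁻: pKₐ(HClO₄) ≈ -10
(CH₃)₂CH–OSO₃H loses HSO₄⁻: pKₐ(H₂SO₄) ≈ -3
(CH₃)₂CH–OC(O)CF₃ loses CF₃COO⁻: pKₐ(CF₃COOH) ≈ 0.2
(CH₃)₂CH–OCHO loses HCOO⁻: pKₐ(HCOOH) ≈ 3.8

(CH₃)₂CH–OCHO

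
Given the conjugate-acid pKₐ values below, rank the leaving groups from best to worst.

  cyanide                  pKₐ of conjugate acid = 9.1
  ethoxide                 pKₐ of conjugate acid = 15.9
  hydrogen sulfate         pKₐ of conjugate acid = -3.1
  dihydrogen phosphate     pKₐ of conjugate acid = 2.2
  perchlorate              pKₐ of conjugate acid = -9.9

Lower conjugate-acid pKₐ ⇒ weaker base ⇒ better leaving group.
Sorting by the given values: perchlorate (-9.9), hydrogen sulfate (-3.1), dihydrogen phosphate (2.2), cyanide (9.1), ethoxide (15.9).

perchlorate > hydrogen sulfate > dihydrogen phosphate > cyanide > ethoxide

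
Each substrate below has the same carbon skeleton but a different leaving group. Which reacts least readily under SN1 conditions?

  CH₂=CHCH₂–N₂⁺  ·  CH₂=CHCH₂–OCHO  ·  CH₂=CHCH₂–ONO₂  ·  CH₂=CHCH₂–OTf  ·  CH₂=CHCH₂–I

CH₂=CHCH₂–OCHO

Same R in every case — rank the leaving groups.
A good leaving group is a weak base: the lower the pKₐ of its conjugate acid, the more readily it departs.
CH₂=CHCH₂–N₂⁺ loses N₂: no meaningful conjugate acid; N₂ departs as an exceptionally stable neutral molecule
CH₂=CHCH₂–OTf loses OTf⁻: pKₐ(CF₃SO₃H (triflic acid)) ≈ -14
CH₂=CHCH₂–I loses I⁻: pKₐ(HI) ≈ -10
CH₂=CHCH₂–ONO₂ loses NO₃⁻: pKₐ(HNO₃) ≈ -1.3
CH₂=CHCH₂–OCHO loses HCOO⁻: pKₐ(HCOOH) ≈ 3.8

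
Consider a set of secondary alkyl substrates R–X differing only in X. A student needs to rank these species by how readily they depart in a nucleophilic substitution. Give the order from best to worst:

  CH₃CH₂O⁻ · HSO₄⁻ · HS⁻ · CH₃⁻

HSO₄⁻ > HS⁻ > CH₃CH₂O⁻ > CH₃⁻

The more stable X⁻ (or X) is on its own — i.e. the weaker a base it is — the better a leaving group it makes.
HSO₄⁻: pKₐ(H₂SO₄) ≈ -3
HS⁻: pKₐ(H₂S) ≈ 7
CH₃CH₂O⁻: pKₐ(CH₃CH₂OH) ≈ 16
CH₃⁻: pKₐ(CH₄) ≈ 48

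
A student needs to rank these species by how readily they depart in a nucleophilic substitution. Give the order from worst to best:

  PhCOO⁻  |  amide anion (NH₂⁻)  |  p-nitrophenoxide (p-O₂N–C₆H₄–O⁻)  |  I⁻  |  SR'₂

amide anion (NH₂⁻) < p-nitrophenoxide (p-O₂N–C₆H₄–O⁻) < PhCOO⁻ < SR'₂ < I⁻

Rank by basicity of the departing species: weakest base leaves most easily.
I⁻: pKₐ(HI) ≈ -10
SR'₂: pKₐ(R'₂SH⁺) ≈ -7
PhCOO⁻: pKₐ(C₆H₅COOH) ≈ 4.2
p-nitrophenoxide (p-O₂N–C₆H₄–O⁻): pKₐ(p-nitrophenol) ≈ 7.2
amide anion (NH₂⁻): pKₐ(NH₃) ≈ 38
Reversing gives the worst-to-best order requested.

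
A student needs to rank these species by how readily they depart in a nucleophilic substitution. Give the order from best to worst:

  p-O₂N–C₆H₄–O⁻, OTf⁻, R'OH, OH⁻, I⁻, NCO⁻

OTf⁻ > I⁻ > R'OH > NCO⁻ > p-O₂N–C₆H₄–O⁻ > OH⁻

The more stable X⁻ (or X) is on its own — i.e. the weaker a base it is — the better a leaving group it makes.
OTf⁻: pKₐ(CF₃SO₃H (triflic acid)) ≈ -14
I⁻: pKₐ(HI) ≈ -10
R'OH: pKₐ(R'OH₂⁺) ≈ -2.4
NCO⁻: pKₐ(HOCN) ≈ 3.5
p-O₂N–C₆H₄–O⁻: pKₐ(p-nitrophenol) ≈ 7.2
OH⁻: pKₐ(H₂O) ≈ 15.7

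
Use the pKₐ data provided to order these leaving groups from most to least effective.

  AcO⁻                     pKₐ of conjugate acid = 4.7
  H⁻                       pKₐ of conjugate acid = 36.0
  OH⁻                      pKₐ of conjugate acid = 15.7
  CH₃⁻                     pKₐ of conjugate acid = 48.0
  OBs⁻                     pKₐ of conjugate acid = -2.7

OBs⁻ > AcO⁻ > OH⁻ > H⁻ > CH₃⁻

Lower conjugate-acid pKₐ ⇒ weaker base ⇒ better leaving group.
Sorting by the given values: OBs⁻ (-2.7), AcO⁻ (4.7), OH⁻ (15.7), H⁻ (36.0), CH₃⁻ (48.0).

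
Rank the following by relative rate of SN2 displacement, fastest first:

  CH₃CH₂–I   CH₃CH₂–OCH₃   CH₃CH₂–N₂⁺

Same R in every case — rank the leaving groups.
Rank by basicity of the departing species: weakest base leaves most easily.
CH₃CH₂–N₂⁺ loses N₂: no meaningful conjugate acid; N₂ departs as an exceptionally stable neutral molecule
CH₃CH₂–I loses I⁻: pKₐ(HI) ≈ -10
CH₃CH₂–OCH₃ loses CH₃O⁻: pKₐ(CH₃OH) ≈ 15.5

CH₃CH₂–N₂⁺ > CH₃CH₂–I > CH₃CH₂–OCH₃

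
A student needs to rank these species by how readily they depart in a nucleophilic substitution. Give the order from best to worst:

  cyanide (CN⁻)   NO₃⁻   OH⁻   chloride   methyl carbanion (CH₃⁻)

The more stable X⁻ (or X) is on its own — i.e. the weaker a base it is — the better a leaving group it makes.
chloride: pKₐ(HCl) ≈ -7 — moderately weak base
NO₃⁻: pKₐ(HNO₃) ≈ -1.3
cyanide (CN⁻): pKₐ(HCN) ≈ 9.2
OH⁻: pKₐ(H₂O) ≈ 15.7 — strong base; essentially never leaves without prior activation
methyl carbanion (CH₃⁻): pKₐ(CH₄) ≈ 48 — unstabilised carbanion; the worst conceivable leaving group

chloride > NO₃⁻ > cyanide (CN⁻) > OH⁻ > methyl carbanion (CH₃⁻)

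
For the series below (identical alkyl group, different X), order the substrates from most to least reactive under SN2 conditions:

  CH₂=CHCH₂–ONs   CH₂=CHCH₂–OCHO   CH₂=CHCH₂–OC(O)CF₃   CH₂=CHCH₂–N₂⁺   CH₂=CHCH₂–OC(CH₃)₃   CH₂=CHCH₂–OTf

With the same alkyl group throughout, only the leaving group differentiates the rates.
Rank by basicity of the departing species: weakest base leaves most easily.
CH₂=CHCH₂–N₂⁺ loses N₂: no meaningful conjugate acid; N₂ departs as an exceptionally stable neutral molecule
CH₂=CHCH₂–OTf loses OTf⁻: pKₐ(CF₃SO₃H (triflic acid)) ≈ -14
CH₂=CHCH₂–ONs loses ONs⁻: pKₐ(p-O₂NC₆H₄SO₃H) ≈ -3.5
CH₂=CHCH₂–OC(O)CF₃ loses CF₃COO⁻: pKₐ(CF₃COOH) ≈ 0.2
CH₂=CHCH₂–OCHO loses HCOO⁻: pKₐ(HCOOH) ≈ 3.8
CH₂=CHCH₂–OC(CH₃)₃ loses (CH₃)₃CO⁻: pKₐ(t-BuOH) ≈ 18

CH₂=CHCH₂–N₂⁺ > CH₂=CHCH₂–OTf > CH₂=CHCH₂–ONs > CH₂=CHCH₂–OC(O)CF₃ > CH₂=CHCH₂–OCHO > CH₂=CHCH₂–OC(CH₃)₃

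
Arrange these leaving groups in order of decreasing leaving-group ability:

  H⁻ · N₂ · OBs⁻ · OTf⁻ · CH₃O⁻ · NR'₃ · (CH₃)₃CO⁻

The more stable X⁻ (or X) is on its own — i.e. the weaker a base it is — the better a leaving group it makes.
N₂: no meaningful conjugate acid; N₂ departs as an exceptionally stable neutral molecule
OTf⁻: pKₐ(CF₃SO₃H (triflic acid)) ≈ -14 — charge spread over three oxygens and a CF₃ group; the premier leaving group in synthesis
OBs⁻: pKₐ(p-BrC₆H₄SO₃H) ≈ -2.8 — arenesulfonate with a p-bromo substituent
NR'₃: pKₐ(R'₃NH⁺) ≈ 10.7 — neutral but still a fairly strong base; Hofmann-elimination LG
CH₃O⁻: pKₐ(CH₃OH) ≈ 15.5 — strong base; alkoxides do not leave unassisted
(CH₃)₃CO⁻: pKₐ(t-BuOH) ≈ 18
H⁻: pKₐ(H₂) ≈ 36 — extremely strong base; leaves only in special hydride-transfer contexts

N₂ > OTf⁻ > OBs⁻ > NR'₃ > CH₃O⁻ > (CH₃)₃CO⁻ > H⁻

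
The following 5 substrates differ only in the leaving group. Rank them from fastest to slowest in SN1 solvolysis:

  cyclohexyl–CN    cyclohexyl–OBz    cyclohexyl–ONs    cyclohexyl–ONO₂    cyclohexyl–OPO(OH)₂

cyclohexyl–ONs > cyclohexyl–ONO₂ > cyclohexyl–OPO(OH)₂ > cyclohexyl–OBz > cyclohexyl–CN

Identical carbon frameworks mean the comparison reduces to leaving-group quality.
The more stable X⁻ (or X) is on its own — i.e. the weaker a base it is — the better a leaving group it makes.
cyclohexyl–ONs loses ONs⁻: pKₐ(p-O₂NC₆H₄SO₃H) ≈ -3.5
cyclohexyl–ONO₂ loses NO₃⁻: pKₐ(HNO₃) ≈ -1.3
cyclohexyl–OPO(OH)₂ loses H₂PO₄⁻: pKₐ(H₃PO₄) ≈ 2.1
cyclohexyl–OBz loses PhCOO⁻: pKₐ(C₆H₅COOH) ≈ 4.2
cyclohexyl–CN loses CN⁻: pKₐ(HCN) ≈ 9.2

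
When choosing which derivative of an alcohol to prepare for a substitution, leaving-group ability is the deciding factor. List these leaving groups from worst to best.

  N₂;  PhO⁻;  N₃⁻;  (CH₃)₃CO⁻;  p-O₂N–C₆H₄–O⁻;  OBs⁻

(CH₃)₃CO⁻ < PhO⁻ < p-O₂N–C₆H₄–O⁻ < N₃⁻ < OBs⁻ < N₂

N₂: no meaningful conjugate acid; N₂ departs as an exceptionally stable neutral molecule
OBs⁻: pKₐ(p-BrC₆H₄SO₃H) ≈ -2.8
N₃⁻: pKₐ(HN₃) ≈ 4.7 — linear, resonance-stabilised
p-O₂N–C₆H₄–O⁻: pKₐ(p-nitrophenol) ≈ 7.2 — nitro group delocalises the charge; the classic chromogenic LG
PhO⁻: pKₐ(C₆H₅OH (phenol)) ≈ 10
(CH₃)₃CO⁻: pKₐ(t-BuOH) ≈ 18 — bulky, strongly basic alkoxide
Reversing gives the worst-to-best order requested.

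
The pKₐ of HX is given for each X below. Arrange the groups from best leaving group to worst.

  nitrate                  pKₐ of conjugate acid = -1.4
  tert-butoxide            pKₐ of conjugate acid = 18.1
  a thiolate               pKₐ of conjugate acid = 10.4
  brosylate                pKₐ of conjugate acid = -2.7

brosylate > nitrate > a thiolate > tert-butoxide

Lower conjugate-acid pKₐ ⇒ weaker base ⇒ better leaving group.
Sorting by the given values: brosylate (-2.7), nitrate (-1.4), a thiolate (10.4), tert-butoxide (18.1).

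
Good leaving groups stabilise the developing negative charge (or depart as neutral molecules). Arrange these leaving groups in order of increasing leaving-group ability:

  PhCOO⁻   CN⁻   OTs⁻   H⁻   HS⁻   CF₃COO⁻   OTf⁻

The more stable X⁻ (or X) is on its own — i.e. the weaker a base it is — the better a leaving group it makes.
OTf⁻: pKₐ(CF₃SO₃H (triflic acid)) ≈ -14 — charge spread over three oxygens and a CF₃ group; the premier leaving group in synthesis
OTs⁻: pKₐ(p-CH₃C₆H₄SO₃H (TsOH)) ≈ -2.8 — resonance-delocalised arenesulfonate
CF₃COO⁻: pKₐ(CF₃COOH) ≈ 0.2 — strongly electron-withdrawing CF₃ stabilises the carboxylate
PhCOO⁻: pKₐ(C₆H₅COOH) ≈ 4.2 — aryl carboxylate
HS⁻: pKₐ(H₂S) ≈ 7 — larger and more polarisable than the oxygen analogue
CN⁻: pKₐ(HCN) ≈ 9.2 — sp carbon stabilises the charge somewhat, but still a poor LG
H⁻: pKₐ(H₂) ≈ 36 — extremely strong base; leaves only in special hydride-transfer contexts
The question asks for worst first, so the sequence is read in increasing leaving-group ability.

H⁻ < CN⁻ < HS⁻ < PhCOO⁻ < CF₃COO⁻ < OTs⁻ < OTf⁻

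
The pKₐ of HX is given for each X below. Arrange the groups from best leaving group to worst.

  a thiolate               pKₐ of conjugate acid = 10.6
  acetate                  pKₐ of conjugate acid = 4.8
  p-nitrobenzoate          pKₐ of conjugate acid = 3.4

Lower conjugate-acid pKₐ ⇒ weaker base ⇒ better leaving group.
Sorting by the given values: p-nitrobenzoate (3.4), acetate (4.8), a thiolate (10.6).

p-nitrobenzoate > acetate > a thiolate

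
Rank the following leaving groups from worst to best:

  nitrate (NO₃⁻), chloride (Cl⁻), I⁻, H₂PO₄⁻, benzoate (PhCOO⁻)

benzoate (PhCOO⁻) < H₂PO₄⁻ < nitrate (NO₃⁻) < chloride (Cl⁻) < I⁻

The more stable X⁻ (or X) is on its own — i.e. the weaker a base it is — the better a leaving group it makes.
I⁻: pKₐ(HI) ≈ -10 — large, highly polarisable; very weak base
chloride (Cl⁻): pKₐ(HCl) ≈ -7 — moderately weak base
nitrate (NO₃⁻): pKₐ(HNO₃) ≈ -1.3 — resonance-delocalised over three oxygens
H₂PO₄⁻: pKₐ(H₃PO₄) ≈ 2.1 — moderate base; biological leaving group after further activation
benzoate (PhCOO⁻): pKₐ(C₆H₅COOH) ≈ 4.2
Reversing gives the worst-to-best order requested.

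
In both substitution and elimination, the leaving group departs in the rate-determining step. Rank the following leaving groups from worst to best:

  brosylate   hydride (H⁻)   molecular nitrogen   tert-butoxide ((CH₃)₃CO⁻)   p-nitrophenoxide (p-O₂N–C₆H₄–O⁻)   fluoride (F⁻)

Rank by basicity of the departing species: weakest base leaves most easily.
molecular nitrogen: no meaningful conjugate acid; N₂ departs as an exceptionally stable neutral molecule
brosylate: pKₐ(p-BrC₆H₄SO₃H) ≈ -2.8 — arenesulfonate with a p-bromo substituent
fluoride (F⁻): pKₐ(HF) ≈ 3.2 — small and strongly basic; the poor halide leaving group
p-nitrophenoxide (p-O₂N–C₆H₄–O⁻): pKₐ(p-nitrophenol) ≈ 7.2 — nitro group delocalises the charge; the classic chromogenic LG
tert-butoxide ((CH₃)₃CO⁻): pKₐ(t-BuOH) ≈ 18 — bulky, strongly basic alkoxide
hydride (H⁻): pKₐ(H₂) ≈ 36 — extremely strong base; leaves only in special hydride-transfer contexts
Reversing gives the worst-to-best order requested.

hydride (H⁻) < tert-butoxide ((CH₃)₃CO⁻) < p-nitrophenoxide (p-O₂N–C₆H₄–O⁻) < fluoride (F⁻) < brosylate < molecular nitrogen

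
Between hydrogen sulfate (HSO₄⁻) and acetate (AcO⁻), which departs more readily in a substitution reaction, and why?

hydrogen sulfate (HSO₄⁻) is the better leaving group.
pKₐ(H₂SO₄) ≈ -3 versus pKₐ(CH₃COOH) ≈ 4.8: hydrogen sulfate (HSO₄⁻) is the much weaker base.
Conjugate base of a strong mineral acid.

hydrogen sulfate (HSO₄⁻)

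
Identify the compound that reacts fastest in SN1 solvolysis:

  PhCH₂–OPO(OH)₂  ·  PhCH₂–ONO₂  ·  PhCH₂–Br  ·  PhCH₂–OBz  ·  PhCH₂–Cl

PhCH₂–Br

Same R in every case — rank the leaving groups.
The more stable X⁻ (or X) is on its own — i.e. the weaker a base it is — the better a leaving group it makes.
PhCH₂–Br loses Br⁻: pKₐ(HBr) ≈ -9
PhCH₂–Cl loses Cl⁻: pKₐ(HCl) ≈ -7
PhCH₂–ONO₂ loses NO₃⁻: pKₐ(HNO₃) ≈ -1.3
PhCH₂–OPO(OH)₂ loses H₂PO₄⁻: pKₐ(H₃PO₄) ≈ 2.1
PhCH₂–OBz loses PhCOO⁻: pKₐ(C₆H₅COOH) ≈ 4.2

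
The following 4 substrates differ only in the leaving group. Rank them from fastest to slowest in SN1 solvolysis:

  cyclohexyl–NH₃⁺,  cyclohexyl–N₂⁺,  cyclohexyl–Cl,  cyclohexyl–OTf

cyclohexyl–N₂⁺ > cyclohexyl–OTf > cyclohexyl–Cl > cyclohexyl–NH₃⁺

Identical carbon frameworks mean the comparison reduces to leaving-group quality.
A good leaving group is a weak base: the lower the pKₐ of its conjugate acid, the more readily it departs.
cyclohexyl–N₂⁺ loses N₂: no meaningful conjugate acid; N₂ departs as an exceptionally stable neutral molecule
cyclohexyl–OTf loses OTf⁻: pKₐ(CF₃SO₃H (triflic acid)) ≈ -14
cyclohexyl–Cl loses Cl⁻: pKₐ(HCl) ≈ -7
cyclohexyl–NH₃⁺ loses NH₃: pKₐ(NH₄⁺) ≈ 9.2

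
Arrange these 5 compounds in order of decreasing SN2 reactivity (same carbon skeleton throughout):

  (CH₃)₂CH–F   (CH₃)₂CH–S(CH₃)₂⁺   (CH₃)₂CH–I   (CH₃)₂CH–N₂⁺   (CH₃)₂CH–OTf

(CH₃)₂CH–N₂⁺ > (CH₃)₂CH–OTf > (CH₃)₂CH–I > (CH₃)₂CH–S(CH₃)₂⁺ > (CH₃)₂CH–F

The skeletons are identical, so relative rate is governed entirely by leaving-group ability.
Leaving-group ability tracks the stability of the departed species; conjugate-acid pKₐ is the usual yardstick (lower pKₐ → better LG).
(CH₃)₂CH–N₂⁺ loses N₂: no meaningful conjugate acid; N₂ departs as an exceptionally stable neutral molecule
(CH₃)₂CH–OTf loses OTf⁻: pKₐ(CF₃SO₃H (triflic acid)) ≈ -14
(CH₃)₂CH–I loses I⁻: pKₐ(HI) ≈ -10
(CH₃)₂CH–S(CH₃)₂⁺ loses SR'₂: pKₐ(R'₂SH⁺) ≈ -7
(CH₃)₂CH–F loses F⁻: pKₐ(HF) ≈ 3.2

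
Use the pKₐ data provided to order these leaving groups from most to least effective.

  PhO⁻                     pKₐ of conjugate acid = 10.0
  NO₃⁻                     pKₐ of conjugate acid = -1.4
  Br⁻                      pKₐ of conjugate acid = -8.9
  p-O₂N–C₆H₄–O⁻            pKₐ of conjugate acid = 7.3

Lower conjugate-acid pKₐ ⇒ weaker base ⇒ better leaving group.
Sorting by the given values: Br⁻ (-8.9), NO₃⁻ (-1.4), p-O₂N–C₆H₄–O⁻ (7.3), PhO⁻ (10.0).

Br⁻ > NO₃⁻ > p-O₂N–C₆H₄–O⁻ > PhO⁻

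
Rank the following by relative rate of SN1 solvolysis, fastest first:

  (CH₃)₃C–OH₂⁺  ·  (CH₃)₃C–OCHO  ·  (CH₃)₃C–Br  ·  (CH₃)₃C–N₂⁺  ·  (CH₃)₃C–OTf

(CH₃)₃C–N₂⁺ > (CH₃)₃C–OTf > (CH₃)₃C–Br > (CH₃)₃C–OH₂⁺ > (CH₃)₃C–OCHO

Identical carbon frameworks mean the comparison reduces to leaving-group quality.
Rank by basicity of the departing species: weakest base leaves most easily.
(CH₃)₃C–N₂⁺ loses N₂: no meaningful conjugate acid; N₂ departs as an exceptionally stable neutral molecule
(CH₃)₃C–OTf loses OTf⁻: pKₐ(CF₃SO₃H (triflic acid)) ≈ -14
(CH₃)₃C–Br loses Br⁻: pKₐ(HBr) ≈ -9
(CH₃)₃C–OH₂⁺ loses H₂O: pKₐ(H₃O⁺) ≈ -1.7
(CH₃)₃C–OCHO loses HCOO⁻: pKₐ(HCOOH) ≈ 3.8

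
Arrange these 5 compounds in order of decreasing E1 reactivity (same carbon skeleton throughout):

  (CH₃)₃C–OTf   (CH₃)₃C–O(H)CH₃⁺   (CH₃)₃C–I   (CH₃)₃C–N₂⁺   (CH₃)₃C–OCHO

(CH₃)₃C–N₂⁺ > (CH₃)₃C–OTf > (CH₃)₃C–I > (CH₃)₃C–O(H)CH₃⁺ > (CH₃)₃C–OCHO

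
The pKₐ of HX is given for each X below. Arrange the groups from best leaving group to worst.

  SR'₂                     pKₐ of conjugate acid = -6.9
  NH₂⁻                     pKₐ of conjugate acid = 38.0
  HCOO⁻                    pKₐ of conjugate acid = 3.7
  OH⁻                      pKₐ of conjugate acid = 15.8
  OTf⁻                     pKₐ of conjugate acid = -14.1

OTf⁻ > SR'₂ > HCOO⁻ > OH⁻ > NH₂⁻

Lower conjugate-acid pKₐ ⇒ weaker base ⇒ better leaving group.
Sorting by the given values: OTf⁻ (-14.1), SR'₂ (-6.9), HCOO⁻ (3.7), OH⁻ (15.8), NH₂⁻ (38.0).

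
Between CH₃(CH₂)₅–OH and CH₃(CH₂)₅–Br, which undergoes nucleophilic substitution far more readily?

CH₃(CH₂)₅–Br

From CH₃(CH₂)₅–OH the departing group would be OH⁻ (pKₐ(H₂O) ≈ 15.7). Strong base; essentially never leaves without prior activation.
From CH₃(CH₂)₅–Br the leaving group is Br⁻ (pKₐ(HBr) ≈ -9). Weak base; good leaving group.
(In practice CH₃(CH₂)₅–Br is made from CH₃(CH₂)₅–OH by treatment with PBr₃, replacing the hydroxyl with bromide.)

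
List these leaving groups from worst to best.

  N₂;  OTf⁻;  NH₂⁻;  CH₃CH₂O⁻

N₂: no meaningful conjugate acid; N₂ departs as an exceptionally stable neutral molecule
OTf⁻: pKₐ(CF₃SO₃H (triflic acid)) ≈ -14
CH₃CH₂O⁻: pKₐ(CH₃CH₂OH) ≈ 16
NH₂⁻: pKₐ(NH₃) ≈ 38
The question asks for worst first, so the sequence is read in increasing leaving-group ability.

NH₂⁻ < CH₃CH₂O⁻ < OTf⁻ < N₂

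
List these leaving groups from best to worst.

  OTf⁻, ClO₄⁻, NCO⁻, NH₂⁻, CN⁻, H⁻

OTf⁻ > ClO₄⁻ > NCO⁻ > CN⁻ > H⁻ > NH₂⁻

A good leaving group is a weak base: the lower the pKₐ of its conjugate acid, the more readily it departs.
OTf⁻: pKₐ(CF₃SO₃H (triflic acid)) ≈ -14 — charge spread over three oxygens and a CF₃ group; the premier leaving group in synthesis
ClO₄⁻: pKₐ(HClO₄) ≈ -10 — extremely weak base; rarely used for safety reasons
NCO⁻: pKₐ(HOCN) ≈ 3.5 — resonance between N and O
CN⁻: pKₐ(HCN) ≈ 9.2
H⁻: pKₐ(H₂) ≈ 36
NH₂⁻: pKₐ(NH₃) ≈ 38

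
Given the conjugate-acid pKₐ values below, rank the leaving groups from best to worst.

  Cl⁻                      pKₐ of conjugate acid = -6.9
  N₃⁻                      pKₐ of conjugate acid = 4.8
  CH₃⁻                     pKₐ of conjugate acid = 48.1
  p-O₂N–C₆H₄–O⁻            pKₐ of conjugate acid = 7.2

Cl⁻ > N₃⁻ > p-O₂N–C₆H₄–O⁻ > CH₃⁻

Lower conjugate-acid pKₐ ⇒ weaker base ⇒ better leaving group.
Sorting by the given values: Cl⁻ (-6.9), N₃⁻ (4.8), p-O₂N–C₆H₄–O⁻ (7.2), CH₃⁻ (48.1).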